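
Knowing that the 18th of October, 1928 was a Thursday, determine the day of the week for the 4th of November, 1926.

Count forward from the earlier date (November 4, 1926) to the later (October 18, 1928):
November 4, 1926 → November 4, 1927: 365 days.
November 1927: 30 − 4 = 26 days remain.
Then 10 full months totalling 305 days.
October 1–18, 1928: 18 days.
Residual: 349 days.
Total: 714 days.
714 is a multiple of 7, so the 4th of November, 1926 falls on the same weekday: Thursday.

Thursday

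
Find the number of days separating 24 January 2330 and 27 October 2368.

From January 24, 2330 to January 24, 2368: 38 years, of which 9 contain a Feb 29 — 29×365 + 9×366 = 13879 days.
January 2368: 31 − 24 = 7 days remain.
Then February 2368 (29), March (31), April (30), May (31), June (30), July (31), August (31), September (30): 29 + 31 + 30 + 31 + 30 + 31 + 31 + 30 = 243 days.
October 1–27, 2368: 27 days.
Residual: 277 days.
Total: 14156 days.

14156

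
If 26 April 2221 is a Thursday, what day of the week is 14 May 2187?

Monday

Count forward from the earlier date (May 14, 2187) to the later (April 26, 2221):
Day-of-year of May 14, 2187: 134.
Day-of-year of April 26, 2221: 116.
2187 has 365 days, so 365 − 134 = 231 days remain in 2187.
Full years 2188–2220: 25 common + 8 leap = 25×365 + 8×366 = 12053 days.
Total: 231 + 12053 + 116 = 12400 days.
12400 mod 7 = 3, so 3 days before Thursday is Monday.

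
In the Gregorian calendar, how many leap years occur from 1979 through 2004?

Years divisible by 4 in [1979, 2004]: 1980, 1984, 1988, 1992, 1996, 2000, 2004.
2000 is divisible by 400, so still leap.
No century exceptions apply. Count: 7.

7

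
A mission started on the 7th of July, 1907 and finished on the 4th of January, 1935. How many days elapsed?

10043

Day-of-year of July 7, 1907: 188.
Day-of-year of January 4, 1935: 4.
1907 has 365 days, so 365 − 188 = 177 days remain in 1907.
Full years 1908–1934: 20 common + 7 leap = 20×365 + 7×366 = 9862 days.
Total: 177 + 9862 + 4 = 10043 days.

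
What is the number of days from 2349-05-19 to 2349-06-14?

May 2349: 31 − 19 = 12 days remain.
June 1–14, 2349: 14 days.
Total: 12 + 14 = 26 days.

26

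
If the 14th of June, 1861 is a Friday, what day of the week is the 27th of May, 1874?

Wednesday

Day-of-year of June 14, 1861: 165.
Day-of-year of May 27, 1874: 147.
1861 has 365 days, so 365 − 165 = 200 days remain in 1861.
Full years 1862–1873: 9 common + 3 leap = 9×365 + 3×366 = 4383 days.
Total: 200 + 4383 + 147 = 4730 days.
4730 mod 7 = 5, so 5 days after Friday is Wednesday.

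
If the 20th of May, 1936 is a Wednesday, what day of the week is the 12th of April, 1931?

Count forward from the earlier date (April 12, 1931) to the later (May 20, 1936):
April 12, 1931 → April 12, 1932: 366 days (1932 is a leap year).
April 12, 1932 → April 12, 1933: 365 days.
April 12, 1933 → April 12, 1934: 365 days.
April 12, 1934 → April 12, 1935: 365 days.
April 12, 1935 → April 12, 1936: 366 days (1936 is a leap year).
April 1936: 30 − 12 = 18 days remain.
May 1–20, 1936: 20 days.
Residual: 38 days.
Total: 1865 days.
1865 mod 7 = 3, so 3 days before Wednesday is Sunday.

Sunday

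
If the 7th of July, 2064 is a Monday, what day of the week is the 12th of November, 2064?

July 2064: 31 − 7 = 24 days remain.
Then August (31), September (30), October (31): 31 + 30 + 31 = 92 days.
November 1–12, 2064: 12 days.
Total: 24 + 92 + 12 = 128 days.
128 mod 7 = 2, so 2 days after Monday is Wednesday.

Wednesday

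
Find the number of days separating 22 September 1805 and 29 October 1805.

37

September 1805: 30 − 22 = 8 days remain.
October 1–29, 1805: 29 days.
Total: 8 + 29 = 37 days.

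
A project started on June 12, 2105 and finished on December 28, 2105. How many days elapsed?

199

June 2105: 30 − 12 = 18 days remain.
Then July (31), August (31), September (30), October (31), November (30): 31 + 31 + 30 + 31 + 30 = 153 days.
December 1–28, 2105: 28 days.
Total: 18 + 153 + 28 = 199 days.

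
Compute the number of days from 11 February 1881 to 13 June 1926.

16557

From February 11, 1881 to February 11, 1926: 45 years, of which 10 contain a Feb 29 — 35×365 + 10×366 = 16435 days.
(1900 is not a leap year (divisible by 100 but not 400).)
February 1926: 28 − 11 = 17 days remain (1926 is not a leap year, so February has 28 days).
Then March (31), April (30), May (31): 31 + 30 + 31 = 92 days.
June 1–13, 1926: 13 days.
Residual: 122 days.
Total: 16557 days.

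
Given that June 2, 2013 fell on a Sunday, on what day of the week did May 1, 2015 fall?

June 2, 2013 → June 2, 2014: 365 days.
June 2014: 30 − 2 = 28 days remain.
Then 10 full months totalling 304 days.
May 1, 2015: 1 day.
Residual: 333 days.
Total: 698 days.
698 mod 7 = 5, so 5 days after Sunday is Friday.

Friday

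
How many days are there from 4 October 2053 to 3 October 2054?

364

October 2053: 31 − 4 = 27 days remain.
Then 11 full months totalling 334 days.
October 1–3, 2054: 3 days.
Residual: 364 days.
Total: 364 days.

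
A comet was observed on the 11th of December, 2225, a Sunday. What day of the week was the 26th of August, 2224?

Count forward from the earlier date (August 26, 2224) to the later (December 11, 2225):
Day-of-year of August 26, 2224: 239.
Day-of-year of December 11, 2225: 345.
2224 has 366 days, so 366 − 239 = 127 days remain in 2224.
Total: 127 + 345 = 472 days.
472 mod 7 = 3, so 3 days before Sunday is Thursday.

Thursday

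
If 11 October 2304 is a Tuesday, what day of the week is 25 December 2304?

Sunday

October 2304: 31 − 11 = 20 days remain.
Then November (30): 30 days.
December 1–25, 2304: 25 days.
Total: 20 + 30 + 25 = 75 days.
75 mod 7 = 5, so 5 days after Tuesday is Sunday.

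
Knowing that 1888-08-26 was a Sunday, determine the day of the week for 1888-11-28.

Wednesday

August 1888: 31 − 26 = 5 days remain.
Then September (30), October (31): 30 + 31 = 61 days.
November 1–28, 1888: 28 days.
Total: 5 + 61 + 28 = 94 days.
94 mod 7 = 3, so 3 days after Sunday is Wednesday.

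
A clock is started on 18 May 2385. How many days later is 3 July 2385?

May 2385: 31 − 18 = 13 days remain.
Then June (30): 30 days.
July 1–3, 2385: 3 days.
Total: 13 + 30 + 3 = 46 days.

46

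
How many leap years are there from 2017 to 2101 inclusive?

20

Years divisible by 4: 2020, 2024, …, 2100 — 21 in all.
Of these, 2100 is divisible by 100 but not 400, so not leap.
Leap years: 21 − 1 = 20.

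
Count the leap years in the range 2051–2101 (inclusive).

12

Years divisible by 4: 2052, 2056, …, 2100 — 13 in all.
Of these, 2100 is divisible by 100 but not 400, so not leap.
Leap years: 13 − 1 = 12.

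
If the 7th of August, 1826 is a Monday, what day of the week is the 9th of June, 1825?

Thursday

Count forward from the earlier date (June 9, 1825) to the later (August 7, 1826):
June 9, 1825 → June 9, 1826: 365 days.
June 1826: 30 − 9 = 21 days remain.
Then July (31): 31 days.
August 1–7, 1826: 7 days.
Residual: 59 days.
Total: 424 days.
424 mod 7 = 4, so 4 days before Monday is Thursday.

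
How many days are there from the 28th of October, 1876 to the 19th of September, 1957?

Day-of-year of October 28, 1876: 302.
Day-of-year of September 19, 1957: 262.
1876 has 366 days, so 366 − 302 = 64 days remain in 1876.
Full years 1877–1956: 61 common + 19 leap = 61×365 + 19×366 = 29219 days.
Total: 64 + 29219 + 262 = 29545 days.

29545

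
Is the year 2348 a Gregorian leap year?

Yes

2348 is a leap year.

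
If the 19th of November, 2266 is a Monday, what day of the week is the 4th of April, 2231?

Count forward from the earlier date (April 4, 2231) to the later (November 19, 2266):
Day-of-year of April 4, 2231: 94.
Day-of-year of November 19, 2266: 323.
2231 has 365 days, so 365 − 94 = 271 days remain in 2231.
Full years 2232–2265: 25 common + 9 leap = 25×365 + 9×366 = 12419 days.
Total: 271 + 12419 + 323 = 13013 days.
13013 is a multiple of 7, so the 4th of April, 2231 falls on the same weekday: Monday.

Monday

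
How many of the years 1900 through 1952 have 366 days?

13

Years divisible by 4: 1900, 1904, …, 1952 — 14 in all.
Of these, 1900 is divisible by 100 but not 400, so not leap.
Leap years: 14 − 1 = 13.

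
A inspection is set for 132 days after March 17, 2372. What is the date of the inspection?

July 27, 2372

Count 132 days after March 17, 2372:
March 2372: 31 − 17 = 14 days remain.
Then April (30), May (31), June (30): 30 + 31 + 30 = 91 days.
July 1–27, 2372: 27 days.
Total: 14 + 91 + 27 = 132 days.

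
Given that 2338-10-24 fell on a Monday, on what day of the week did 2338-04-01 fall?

Count forward from the earlier date (April 1, 2338) to the later (October 24, 2338):
April 2338: 30 − 1 = 29 days remain.
Then May (31), June (30), July (31), August (31), September (30): 31 + 30 + 31 + 31 + 30 = 153 days.
October 1–24, 2338: 24 days.
Total: 29 + 153 + 24 = 206 days.
206 mod 7 = 3, so 3 days before Monday is Friday.

Friday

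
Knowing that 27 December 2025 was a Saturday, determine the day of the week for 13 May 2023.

Saturday

Count forward from the earlier date (May 13, 2023) to the later (December 27, 2025):
May 2023: 31 − 13 = 18 days remain.
Then 30 full months totalling 914 days.
December 1–27, 2025: 27 days.
Total: 18 + 914 + 27 = 959 days.
959 is a multiple of 7, so 13 May 2023 falls on the same weekday: Saturday.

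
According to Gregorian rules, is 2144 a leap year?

2144 is a leap year.

Yes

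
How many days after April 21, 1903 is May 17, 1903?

April 1903: 30 − 21 = 9 days remain.
May 1–17, 1903: 17 days.
Total: 9 + 17 = 26 days.

26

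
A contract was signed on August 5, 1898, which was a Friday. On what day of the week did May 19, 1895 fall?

Sunday

Count forward from the earlier date (May 19, 1895) to the later (August 5, 1898):
Day-of-year of May 19, 1895: 139.
Day-of-year of August 5, 1898: 217.
1895 has 365 days, so 365 − 139 = 226 days remain in 1895.
Full years: 1896: 366; 1897: 365. Sum = 731.
Total: 226 + 731 + 217 = 1174 days.
1174 mod 7 = 5, so 5 days before Friday is Sunday.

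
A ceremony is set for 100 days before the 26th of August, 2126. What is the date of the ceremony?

the 18th of May, 2126

Count 100 days before August 26, 2126:
May 2126: 31 − 18 = 13 days remain.
Then June (30), July (31): 30 + 31 = 61 days.
August 1–26, 2126: 26 days.
Total: 13 + 61 + 26 = 100 days.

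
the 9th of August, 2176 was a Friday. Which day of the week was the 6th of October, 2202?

Day-of-year of August 9, 2176: 222.
Day-of-year of October 6, 2202: 279.
2176 has 366 days, so 366 − 222 = 144 days remain in 2176.
Full years 2177–2201: 20 common + 5 leap = 20×365 + 5×366 = 9130 days.
Total: 144 + 9130 + 279 = 9553 days.
9553 mod 7 = 5, so 5 days after Friday is Wednesday.

Wednesday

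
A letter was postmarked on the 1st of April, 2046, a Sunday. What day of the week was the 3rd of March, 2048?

April 2046: 30 − 1 = 29 days remain.
Then 22 full months totalling 670 days.
March 1–3, 2048: 3 days.
Total: 29 + 670 + 3 = 702 days.
702 mod 7 = 2, so 2 days after Sunday is Tuesday.

Tuesday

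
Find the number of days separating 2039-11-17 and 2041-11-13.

November 17, 2039 → November 17, 2040: 366 days (2040 is a leap year).
November 2040: 30 − 17 = 13 days remain.
Then 11 full months totalling 335 days.
November 1–13, 2041: 13 days.
Residual: 361 days.
Total: 727 days.

727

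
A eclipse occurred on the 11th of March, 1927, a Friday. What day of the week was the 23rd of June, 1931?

Tuesday

March 11, 1927 → March 11, 1928: 366 days (1928 is a leap year).
March 11, 1928 → March 11, 1929: 365 days.
March 11, 1929 → March 11, 1930: 365 days.
March 11, 1930 → March 11, 1931: 365 days.
March 1931: 31 − 11 = 20 days remain.
Then April (30), May (31): 30 + 31 = 61 days.
June 1–23, 1931: 23 days.
Residual: 104 days.
Total: 1565 days.
1565 mod 7 = 4, so 4 days after Friday is Tuesday.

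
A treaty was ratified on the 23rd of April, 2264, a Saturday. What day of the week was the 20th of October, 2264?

April 2264: 30 − 23 = 7 days remain.
Then May (31), June (30), July (31), August (31), September (30): 31 + 30 + 31 + 31 + 30 = 153 days.
October 1–20, 2264: 20 days.
Total: 7 + 153 + 20 = 180 days.
180 mod 7 = 5, so 5 days after Saturday is Thursday.

Thursday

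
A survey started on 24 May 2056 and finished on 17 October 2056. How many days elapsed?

May 2056: 31 − 24 = 7 days remain.
Then June (30), July (31), August (31), September (30): 30 + 31 + 31 + 30 = 122 days.
October 1–17, 2056: 17 days.
Total: 7 + 122 + 17 = 146 days.

146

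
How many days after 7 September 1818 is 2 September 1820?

September 7, 1818 → September 7, 1819: 365 days.
September 1819: 30 − 7 = 23 days remain.
Then 11 full months totalling 336 days.
September 1–2, 1820: 2 days.
Residual: 361 days.
Total: 726 days.

726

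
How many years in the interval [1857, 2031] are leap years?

Years divisible by 4: 1860, 1864, …, 2028 — 43 in all.
Of these, 1900 is divisible by 100 but not 400, so not leap.
2000 is divisible by 400, so still leap.
Leap years: 43 − 1 = 42.

42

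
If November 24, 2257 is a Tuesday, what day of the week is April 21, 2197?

Friday

Count forward from the earlier date (April 21, 2197) to the later (November 24, 2257):
From April 21, 2197 to April 21, 2257: 60 years, of which 14 contain a Feb 29 — 46×365 + 14×366 = 21914 days.
(2200 is not a leap year (divisible by 100 but not 400).)
April 2257: 30 − 21 = 9 days remain.
Then May (31), June (30), July (31), August (31), September (30), October (31): 31 + 30 + 31 + 31 + 30 + 31 = 184 days.
November 1–24, 2257: 24 days.
Residual: 217 days.
Total: 22131 days.
22131 mod 7 = 4, so 4 days before Tuesday is Friday.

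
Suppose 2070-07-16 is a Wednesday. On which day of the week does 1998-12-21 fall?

Count forward from the earlier date (December 21, 1998) to the later (July 16, 2070):
From December 21, 1998 to December 21, 2069: 71 years, of which 18 contain a Feb 29 — 53×365 + 18×366 = 25933 days.
(2000 is a leap year (divisible by 400).)
December 2069: 31 − 21 = 10 days remain.
Then January (31), February 2070 (28), March (31), April (30), May (31), June (30): 31 + 28 + 31 + 30 + 31 + 30 = 181 days.
July 1–16, 2070: 16 days.
Residual: 207 days.
Total: 26140 days.
26140 mod 7 = 2, so 2 days before Wednesday is Monday.

Monday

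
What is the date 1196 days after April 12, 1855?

July 21, 1858

Count 1196 days after April 12, 1855:
April 12, 1855 → April 12, 1856: 366 days (1856 is a leap year).
April 12, 1856 → April 12, 1857: 365 days.
April 12, 1857 → April 12, 1858: 365 days.
April 1858: 30 − 12 = 18 days remain.
Then May (31), June (30): 31 + 30 = 61 days.
July 1–21, 1858: 21 days.
Residual: 100 days.
Total: 1196 days.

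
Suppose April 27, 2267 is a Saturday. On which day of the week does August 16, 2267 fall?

April 2267: 30 − 27 = 3 days remain.
Then May (31), June (30), July (31): 31 + 30 + 31 = 92 days.
August 1–16, 2267: 16 days.
Total: 3 + 92 + 16 = 111 days.
111 mod 7 = 6, so 6 days after Saturday is Friday.

Friday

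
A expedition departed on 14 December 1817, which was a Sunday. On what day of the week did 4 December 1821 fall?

Tuesday

Day-of-year of December 14, 1817: 348.
Day-of-year of December 4, 1821: 338.
1817 has 365 days, so 365 − 348 = 17 days remain in 1817.
Full years: 1818: 365; 1819: 365; 1820: 366. Sum = 1096.
Total: 17 + 1096 + 338 = 1451 days.
1451 mod 7 = 2, so 2 days after Sunday is Tuesday.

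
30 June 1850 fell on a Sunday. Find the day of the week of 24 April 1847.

Count forward from the earlier date (April 24, 1847) to the later (June 30, 1850):
April 24, 1847 → April 24, 1848: 366 days (1848 is a leap year).
April 24, 1848 → April 24, 1849: 365 days.
April 24, 1849 → April 24, 1850: 365 days.
April 1850: 30 − 24 = 6 days remain.
Then May (31): 31 days.
June 1–30, 1850: 30 days.
Residual: 67 days.
Total: 1163 days.
1163 mod 7 = 1, so 1 day before Sunday is Saturday.

Saturday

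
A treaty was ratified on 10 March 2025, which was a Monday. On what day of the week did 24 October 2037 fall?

Saturday

From March 10, 2025 to March 10, 2037: 12 years, of which 3 contain a Feb 29 — 9×365 + 3×366 = 4383 days.
March 2037: 31 − 10 = 21 days remain.
Then April (30), May (31), June (30), July (31), August (31), September (30): 30 + 31 + 30 + 31 + 31 + 30 = 183 days.
October 1–24, 2037: 24 days.
Residual: 228 days.
Total: 4611 days.
4611 mod 7 = 5, so 5 days after Monday is Saturday.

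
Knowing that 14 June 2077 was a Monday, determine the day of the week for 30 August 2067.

Tuesday

Count forward from the earlier date (August 30, 2067) to the later (June 14, 2077):
From August 30, 2067 to August 30, 2076: 9 years, of which 3 contain a Feb 29 — 6×365 + 3×366 = 3288 days.
August 2076: 31 − 30 = 1 day remains.
Then 9 full months totalling 273 days.
June 1–14, 2077: 14 days.
Residual: 288 days.
Total: 3576 days.
3576 mod 7 = 6, so 6 days before Monday is Tuesday.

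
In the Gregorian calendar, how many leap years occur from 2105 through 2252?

36

Years divisible by 4: 2108, 2112, …, 2252 — 37 in all.
Of these, 2200 is divisible by 100 but not 400, so not leap.
Leap years: 37 − 1 = 36.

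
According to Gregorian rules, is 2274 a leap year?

2274 is not a leap year.

No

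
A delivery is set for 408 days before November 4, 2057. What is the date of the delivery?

September 22, 2056

Count 408 days before November 4, 2057:
September 2056: 30 − 22 = 8 days remain.
Then 13 full months totalling 396 days.
November 1–4, 2057: 4 days.
Total: 8 + 396 + 4 = 408 days.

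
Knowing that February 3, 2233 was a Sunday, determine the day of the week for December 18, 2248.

Monday

From February 3, 2233 to February 3, 2248: 15 years, of which 3 contain a Feb 29 — 12×365 + 3×366 = 5478 days.
February 2248: 29 − 3 = 26 days remain (2248 is a leap year, so February has 29 days).
Then 9 full months totalling 275 days.
December 1–18, 2248: 18 days.
Residual: 319 days.
Total: 5797 days.
5797 mod 7 = 1, so 1 day after Sunday is Monday.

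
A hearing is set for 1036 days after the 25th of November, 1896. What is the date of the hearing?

the 27th of September, 1899

Count 1036 days after November 25, 1896:
Day-of-year of November 25, 1896: 330.
Day-of-year of September 27, 1899: 270.
1896 has 366 days, so 366 − 330 = 36 days remain in 1896.
Full years: 1897: 365; 1898: 365. Sum = 730.
Total: 36 + 730 + 270 = 1036 days.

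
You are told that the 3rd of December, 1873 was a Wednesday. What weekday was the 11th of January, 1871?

Count forward from the earlier date (January 11, 1871) to the later (December 3, 1873):
January 11, 1871 → January 11, 1872: 365 days.
January 11, 1872 → January 11, 1873: 366 days (1872 is a leap year).
January 1873: 31 − 11 = 20 days remain.
Then 10 full months totalling 303 days.
December 1–3, 1873: 3 days.
Residual: 326 days.
Total: 1057 days.
1057 is a multiple of 7, so the 11th of January, 1871 falls on the same weekday: Wednesday.

Wednesday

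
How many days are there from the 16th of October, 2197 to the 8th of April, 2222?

8939

From October 16, 2197 to October 16, 2221: 24 years, of which 5 contain a Feb 29 — 19×365 + 5×366 = 8765 days.
(2200 is not a leap year (divisible by 100 but not 400).)
October 2221: 31 − 16 = 15 days remain.
Then November (30), December (31), January (31), February 2222 (28), March (31): 30 + 31 + 31 + 28 + 31 = 151 days.
April 1–8, 2222: 8 days.
Residual: 174 days.
Total: 8939 days.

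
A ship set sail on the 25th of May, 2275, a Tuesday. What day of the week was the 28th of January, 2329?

Day-of-year of May 25, 2275: 145.
Day-of-year of January 28, 2329: 28.
2275 has 365 days, so 365 − 145 = 220 days remain in 2275.
Full years 2276–2328: 40 common + 13 leap = 40×365 + 13×366 = 19358 days.
Total: 220 + 19358 + 28 = 19606 days.
19606 mod 7 = 6, so 6 days after Tuesday is Monday.

Monday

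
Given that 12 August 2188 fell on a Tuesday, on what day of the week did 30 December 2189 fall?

August 2188: 31 − 12 = 19 days remain.
Then 15 full months totalling 456 days.
December 1–30, 2189: 30 days.
Total: 19 + 456 + 30 = 505 days.
505 mod 7 = 1, so 1 day after Tuesday is Wednesday.

Wednesday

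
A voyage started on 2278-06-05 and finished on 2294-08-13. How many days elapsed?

5913

Day-of-year of June 5, 2278: 156.
Day-of-year of August 13, 2294: 225.
2278 has 365 days, so 365 − 156 = 209 days remain in 2278.
Full years 2279–2293: 11 common + 4 leap = 11×365 + 4×366 = 5479 days.
Total: 209 + 5479 + 225 = 5913 days.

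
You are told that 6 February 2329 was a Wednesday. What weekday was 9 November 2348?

From February 6, 2329 to February 6, 2348: 19 years, of which 4 contain a Feb 29 — 15×365 + 4×366 = 6939 days.
February 2348: 29 − 6 = 23 days remain (2348 is a leap year, so February has 29 days).
Then March (31), April (30), May (31), June (30), July (31), August (31), September (30), October (31): 31 + 30 + 31 + 30 + 31 + 31 + 30 + 31 = 245 days.
November 1–9, 2348: 9 days.
Residual: 277 days.
Total: 7216 days.
7216 mod 7 = 6, so 6 days after Wednesday is Tuesday.

Tuesday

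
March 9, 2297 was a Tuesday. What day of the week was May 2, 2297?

Sunday

March 2297: 31 − 9 = 22 days remain.
Then April (30): 30 days.
May 1–2, 2297: 2 days.
Total: 22 + 30 + 2 = 54 days.
54 mod 7 = 5, so 5 days after Tuesday is Sunday.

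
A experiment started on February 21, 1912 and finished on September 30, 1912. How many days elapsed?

222

February 1912: 29 − 21 = 8 days remain (1912 is a leap year, so February has 29 days).
Then March (31), April (30), May (31), June (30), July (31), August (31): 31 + 30 + 31 + 30 + 31 + 31 = 184 days.
September 1–30, 1912: 30 days.
Total: 8 + 184 + 30 = 222 days.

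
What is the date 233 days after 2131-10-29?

2132-06-18

Count 233 days after October 29, 2131:
October 2131: 31 − 29 = 2 days remain.
Then November (30), December (31), January (31), February 2132 (29), March (31), April (30), May (31): 30 + 31 + 31 + 29 + 31 + 30 + 31 = 213 days.
June 1–18, 2132: 18 days.
Total: 2 + 213 + 18 = 233 days.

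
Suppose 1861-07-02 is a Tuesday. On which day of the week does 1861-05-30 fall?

Count forward from the earlier date (May 30, 1861) to the later (July 2, 1861):
May 1861: 31 − 30 = 1 day remains.
Then June (30): 30 days.
July 1–2, 1861: 2 days.
Total: 1 + 30 + 2 = 33 days.
33 mod 7 = 5, so 5 days before Tuesday is Thursday.

Thursday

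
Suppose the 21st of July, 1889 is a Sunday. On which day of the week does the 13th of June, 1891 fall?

Saturday

Day-of-year of July 21, 1889: 202.
Day-of-year of June 13, 1891: 164.
1889 has 365 days, so 365 − 202 = 163 days remain in 1889.
Full years: 1890: 365. Sum = 365.
Total: 163 + 365 + 164 = 692 days.
692 mod 7 = 6, so 6 days after Sunday is Saturday.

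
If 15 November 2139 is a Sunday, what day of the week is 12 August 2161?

Wednesday

Day-of-year of November 15, 2139: 319.
Day-of-year of August 12, 2161: 224.
2139 has 365 days, so 365 − 319 = 46 days remain in 2139.
Full years 2140–2160: 15 common + 6 leap = 15×365 + 6×366 = 7671 days.
Total: 46 + 7671 + 224 = 7941 days.
7941 mod 7 = 3, so 3 days after Sunday is Wednesday.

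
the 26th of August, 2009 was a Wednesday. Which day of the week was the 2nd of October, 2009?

August 2009: 31 − 26 = 5 days remain.
Then September (30): 30 days.
October 1–2, 2009: 2 days.
Total: 5 + 30 + 2 = 37 days.
37 mod 7 = 2, so 2 days after Wednesday is Friday.

Friday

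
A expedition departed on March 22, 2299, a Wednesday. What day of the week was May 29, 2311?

Monday

From March 22, 2299 to March 22, 2311: 12 years, of which 2 contain a Feb 29 — 10×365 + 2×366 = 4382 days.
(2300 is not a leap year (divisible by 100 but not 400).)
March 2311: 31 − 22 = 9 days remain.
Then April (30): 30 days.
May 1–29, 2311: 29 days.
Residual: 68 days.
Total: 4450 days.
4450 mod 7 = 5, so 5 days after Wednesday is Monday.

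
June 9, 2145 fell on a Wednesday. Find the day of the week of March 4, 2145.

Thursday

Count forward from the earlier date (March 4, 2145) to the later (June 9, 2145):
March 2145: 31 − 4 = 27 days remain.
Then April (30), May (31): 30 + 31 = 61 days.
June 1–9, 2145: 9 days.
Total: 27 + 61 + 9 = 97 days.
97 mod 7 = 6, so 6 days before Wednesday is Thursday.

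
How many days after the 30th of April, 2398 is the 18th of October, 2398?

April 2398: 30 − 30 = 0 days remain.
Then May (31), June (30), July (31), August (31), September (30): 31 + 30 + 31 + 31 + 30 = 153 days.
October 1–18, 2398: 18 days.
Total: 0 + 153 + 18 = 171 days.

171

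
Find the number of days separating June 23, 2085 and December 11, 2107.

8205

From June 23, 2085 to June 23, 2107: 22 years, of which 4 contain a Feb 29 — 18×365 + 4×366 = 8034 days.
(2100 is not a leap year (divisible by 100 but not 400).)
June 2107: 30 − 23 = 7 days remain.
Then July (31), August (31), September (30), October (31), November (30): 31 + 31 + 30 + 31 + 30 = 153 days.
December 1–11, 2107: 11 days.
Residual: 171 days.
Total: 8205 days.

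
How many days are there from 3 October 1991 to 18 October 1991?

15

Within October 1991: 18 − 3 = 15 days.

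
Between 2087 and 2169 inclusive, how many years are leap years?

Years divisible by 4: 2088, 2092, …, 2168 — 21 in all.
Of these, 2100 is divisible by 100 but not 400, so not leap.
Leap years: 21 − 1 = 20.

20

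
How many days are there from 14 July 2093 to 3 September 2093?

51

July 2093: 31 − 14 = 17 days remain.
Then August (31): 31 days.
September 1–3, 2093: 3 days.
Total: 17 + 31 + 3 = 51 days.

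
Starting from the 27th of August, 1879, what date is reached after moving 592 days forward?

the 10th of April, 1881

Count 592 days after August 27, 1879:
August 27, 1879 → August 27, 1880: 366 days (1880 is a leap year).
August 1880: 31 − 27 = 4 days remain.
Then September (30), October (31), November (30), December (31), January (31), February 1881 (28), March (31): 30 + 31 + 30 + 31 + 31 + 28 + 31 = 212 days.
April 1–10, 1881: 10 days.
Residual: 226 days.
Total: 592 days.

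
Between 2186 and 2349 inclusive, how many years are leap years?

39

Years divisible by 4: 2188, 2192, …, 2348 — 41 in all.
Of these, 2200, 2300 are divisible by 100 but not 400, so not leap.
Leap years: 41 − 2 = 39.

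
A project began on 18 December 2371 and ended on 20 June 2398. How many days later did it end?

9681

From December 18, 2371 to December 18, 2397: 26 years, of which 7 contain a Feb 29 — 19×365 + 7×366 = 9497 days.
December 2397: 31 − 18 = 13 days remain.
Then January (31), February 2398 (28), March (31), April (30), May (31): 31 + 28 + 31 + 30 + 31 = 151 days.
June 1–20, 2398: 20 days.
Residual: 184 days.
Total: 9681 days.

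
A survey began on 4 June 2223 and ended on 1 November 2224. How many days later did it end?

Day-of-year of June 4, 2223: 155.
Day-of-year of November 1, 2224: 306.
2223 has 365 days, so 365 − 155 = 210 days remain in 2223.
Total: 210 + 306 = 516 days.

516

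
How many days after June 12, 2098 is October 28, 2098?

June 2098: 30 − 12 = 18 days remain.
Then July (31), August (31), September (30): 31 + 31 + 30 = 92 days.
October 1–28, 2098: 28 days.
Total: 18 + 92 + 28 = 138 days.

138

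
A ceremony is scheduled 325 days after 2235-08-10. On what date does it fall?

2236-06-30

Count 325 days after August 10, 2235:
Day-of-year of August 10, 2235: 222.
Day-of-year of June 30, 2236: 182.
2235 has 365 days, so 365 − 222 = 143 days remain in 2235.
Total: 143 + 182 = 325 days.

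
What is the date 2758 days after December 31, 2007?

July 20, 2015

Count 2758 days after December 31, 2007:
Day-of-year of December 31, 2007: 365.
Day-of-year of July 20, 2015: 201.
2007 has 365 days, so 365 − 365 = 0 days remain in 2007.
Full years 2008–2014: 5 common + 2 leap = 5×365 + 2×366 = 2557 days.
Total: 0 + 2557 + 201 = 2758 days.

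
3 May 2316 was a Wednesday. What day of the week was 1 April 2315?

Count forward from the earlier date (April 1, 2315) to the later (May 3, 2316):
April 2315: 30 − 1 = 29 days remain.
Then 12 full months totalling 366 days.
May 1–3, 2316: 3 days.
Total: 29 + 366 + 3 = 398 days.
398 mod 7 = 6, so 6 days before Wednesday is Thursday.

Thursday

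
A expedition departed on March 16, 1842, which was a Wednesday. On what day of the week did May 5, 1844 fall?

Sunday

March 16, 1842 → March 16, 1843: 365 days.
March 16, 1843 → March 16, 1844: 366 days (1844 is a leap year).
March 1844: 31 − 16 = 15 days remain.
Then April (30): 30 days.
May 1–5, 1844: 5 days.
Residual: 50 days.
Total: 781 days.
781 mod 7 = 4, so 4 days after Wednesday is Sunday.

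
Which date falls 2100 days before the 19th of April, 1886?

the 19th of July, 1880

Count 2100 days before April 19, 1886:
Day-of-year of July 19, 1880: 201.
Day-of-year of April 19, 1886: 109.
1880 has 366 days, so 366 − 201 = 165 days remain in 1880.
Full years: 1881: 365; 1882: 365; 1883: 365; 1884: 366; 1885: 365. Sum = 1826.
Total: 165 + 1826 + 109 = 2100 days.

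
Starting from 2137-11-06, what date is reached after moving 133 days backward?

2137-06-26

Count 133 days before November 6, 2137:
June 2137: 30 − 26 = 4 days remain.
Then July (31), August (31), September (30), October (31): 31 + 31 + 30 + 31 = 123 days.
November 1–6, 2137: 6 days.
Total: 4 + 123 + 6 = 133 days.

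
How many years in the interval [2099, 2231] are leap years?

Years divisible by 4: 2100, 2104, …, 2228 — 33 in all.
Of these, 2100, 2200 are divisible by 100 but not 400, so not leap.
Leap years: 33 − 2 = 31.

31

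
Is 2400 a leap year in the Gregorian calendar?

2400 is a leap year (divisible by 400).

Yes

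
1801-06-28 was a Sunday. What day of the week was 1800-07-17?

Count forward from the earlier date (July 17, 1800) to the later (June 28, 1801):
July 1800: 31 − 17 = 14 days remain.
Then 10 full months totalling 304 days.
June 1–28, 1801: 28 days.
Total: 14 + 304 + 28 = 346 days.
346 mod 7 = 3, so 3 days before Sunday is Thursday.

Thursday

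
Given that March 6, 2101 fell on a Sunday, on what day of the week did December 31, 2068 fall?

Count forward from the earlier date (December 31, 2068) to the later (March 6, 2101):
From December 31, 2068 to December 31, 2100: 32 years, of which 7 contain a Feb 29 — 25×365 + 7×366 = 11687 days.
(2100 is not a leap year (divisible by 100 but not 400).)
December 2100: 31 − 31 = 0 days remain.
Then January (31), February 2101 (28): 31 + 28 = 59 days.
March 1–6, 2101: 6 days.
Residual: 65 days.
Total: 11752 days.
11752 mod 7 = 6, so 6 days before Sunday is Monday.

Monday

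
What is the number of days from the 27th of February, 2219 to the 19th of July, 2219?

February 2219: 28 − 27 = 1 day remains (2219 is not a leap year, so February has 28 days).
Then March (31), April (30), May (31), June (30): 31 + 30 + 31 + 30 = 122 days.
July 1–19, 2219: 19 days.
Total: 1 + 122 + 19 = 142 days.

142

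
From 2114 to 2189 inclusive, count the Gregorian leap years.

19

Years divisible by 4: 2116, 2120, …, 2188 — 19 in all.
No century exceptions apply. Count: 19.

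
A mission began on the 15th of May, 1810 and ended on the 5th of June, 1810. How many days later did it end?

21

May 1810: 31 − 15 = 16 days remain.
June 1–5, 1810: 5 days.
Total: 16 + 5 = 21 days.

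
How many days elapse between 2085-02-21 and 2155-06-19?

From February 21, 2085 to February 21, 2155: 70 years, of which 16 contain a Feb 29 — 54×365 + 16×366 = 25566 days.
(2100 is not a leap year (divisible by 100 but not 400).)
February 2155: 28 − 21 = 7 days remain (2155 is not a leap year, so February has 28 days).
Then March (31), April (30), May (31): 31 + 30 + 31 = 92 days.
June 1–19, 2155: 19 days.
Residual: 118 days.
Total: 25684 days.

25684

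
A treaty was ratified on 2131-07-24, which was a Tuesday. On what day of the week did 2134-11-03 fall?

July 24, 2131 → July 24, 2132: 366 days (2132 is a leap year).
July 24, 2132 → July 24, 2133: 365 days.
July 24, 2133 → July 24, 2134: 365 days.
July 2134: 31 − 24 = 7 days remain.
Then August (31), September (30), October (31): 31 + 30 + 31 = 92 days.
November 1–3, 2134: 3 days.
Residual: 102 days.
Total: 1198 days.
1198 mod 7 = 1, so 1 day after Tuesday is Wednesday.

Wednesday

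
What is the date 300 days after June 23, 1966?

April 19, 1967

Count 300 days after June 23, 1966:
June 1966: 30 − 23 = 7 days remain.
Then 9 full months totalling 274 days.
April 1–19, 1967: 19 days.
Residual: 300 days.
Total: 300 days.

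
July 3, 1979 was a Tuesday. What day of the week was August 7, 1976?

Saturday

Count forward from the earlier date (August 7, 1976) to the later (July 3, 1979):
August 7, 1976 → August 7, 1977: 365 days.
August 7, 1977 → August 7, 1978: 365 days.
August 1978: 31 − 7 = 24 days remain.
Then 10 full months totalling 303 days.
July 1–3, 1979: 3 days.
Residual: 330 days.
Total: 1060 days.
1060 mod 7 = 3, so 3 days before Tuesday is Saturday.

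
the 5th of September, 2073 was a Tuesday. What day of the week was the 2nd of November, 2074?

Day-of-year of September 5, 2073: 248.
Day-of-year of November 2, 2074: 306.
2073 has 365 days, so 365 − 248 = 117 days remain in 2073.
Total: 117 + 306 = 423 days.
423 mod 7 = 3, so 3 days after Tuesday is Friday.

Friday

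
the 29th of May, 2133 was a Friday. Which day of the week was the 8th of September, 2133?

May 2133: 31 − 29 = 2 days remain.
Then June (30), July (31), August (31): 30 + 31 + 31 = 92 days.
September 1–8, 2133: 8 days.
Total: 2 + 92 + 8 = 102 days.
102 mod 7 = 4, so 4 days after Friday is Tuesday.

Tuesday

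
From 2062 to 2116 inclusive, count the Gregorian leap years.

Years divisible by 4: 2064, 2068, …, 2116 — 14 in all.
Of these, 2100 is divisible by 100 but not 400, so not leap.
Leap years: 14 − 1 = 13.

13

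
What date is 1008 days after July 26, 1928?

April 30, 1931

Count 1008 days after July 26, 1928:
Day-of-year of July 26, 1928: 208.
Day-of-year of April 30, 1931: 120.
1928 has 366 days, so 366 − 208 = 158 days remain in 1928.
Full years: 1929: 365; 1930: 365. Sum = 730.
Total: 158 + 730 + 120 = 1008 days.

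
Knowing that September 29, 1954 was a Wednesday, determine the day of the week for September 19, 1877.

Count forward from the earlier date (September 19, 1877) to the later (September 29, 1954):
Day-of-year of September 19, 1877: 262.
Day-of-year of September 29, 1954: 272.
1877 has 365 days, so 365 − 262 = 103 days remain in 1877.
Full years 1878–1953: 58 common + 18 leap = 58×365 + 18×366 = 27758 days.
Total: 103 + 27758 + 272 = 28133 days.
28133 is a multiple of 7, so September 19, 1877 falls on the same weekday: Wednesday.

Wednesday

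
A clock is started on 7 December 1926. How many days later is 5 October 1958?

11625

From December 7, 1926 to December 7, 1957: 31 years, of which 8 contain a Feb 29 — 23×365 + 8×366 = 11323 days.
December 1957: 31 − 7 = 24 days remain.
Then 9 full months totalling 273 days.
October 1–5, 1958: 5 days.
Residual: 302 days.
Total: 11625 days.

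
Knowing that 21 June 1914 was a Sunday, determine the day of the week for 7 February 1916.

June 21, 1914 → June 21, 1915: 365 days.
June 1915: 30 − 21 = 9 days remain.
Then July (31), August (31), September (30), October (31), November (30), December (31), January (31): 31 + 31 + 30 + 31 + 30 + 31 + 31 = 215 days.
February 1–7, 1916: 7 days (1916 is a leap year).
Residual: 231 days.
Total: 596 days.
596 mod 7 = 1, so 1 day after Sunday is Monday.

Monday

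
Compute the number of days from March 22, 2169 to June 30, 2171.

830

Day-of-year of March 22, 2169: 81.
Day-of-year of June 30, 2171: 181.
2169 has 365 days, so 365 − 81 = 284 days remain in 2169.
Full years: 2170: 365. Sum = 365.
Total: 284 + 365 + 181 = 830 days.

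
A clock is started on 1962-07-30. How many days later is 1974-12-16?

Day-of-year of July 30, 1962: 211.
Day-of-year of December 16, 1974: 350.
1962 has 365 days, so 365 − 211 = 154 days remain in 1962.
Full years 1963–1973: 8 common + 3 leap = 8×365 + 3×366 = 4018 days.
Total: 154 + 4018 + 350 = 4522 days.

4522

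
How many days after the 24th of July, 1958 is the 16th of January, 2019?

22091

Day-of-year of July 24, 1958: 205.
Day-of-year of January 16, 2019: 16.
1958 has 365 days, so 365 − 205 = 160 days remain in 1958.
Full years 1959–2018: 45 common + 15 leap = 45×365 + 15×366 = 21915 days.
Total: 160 + 21915 + 16 = 22091 days.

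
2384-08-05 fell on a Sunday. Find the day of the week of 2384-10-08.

Monday

August 2384: 31 − 5 = 26 days remain.
Then September (30): 30 days.
October 1–8, 2384: 8 days.
Total: 26 + 30 + 8 = 64 days.
64 mod 7 = 1, so 1 day after Sunday is Monday.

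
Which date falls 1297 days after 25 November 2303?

14 June 2307

Count 1297 days after November 25, 2303:
November 25, 2303 → November 25, 2304: 366 days (2304 is a leap year).
November 25, 2304 → November 25, 2305: 365 days.
November 25, 2305 → November 25, 2306: 365 days.
November 2306: 30 − 25 = 5 days remain.
Then December (31), January (31), February 2307 (28), March (31), April (30), May (31): 31 + 31 + 28 + 31 + 30 + 31 = 182 days.
June 1–14, 2307: 14 days.
Residual: 201 days.
Total: 1297 days.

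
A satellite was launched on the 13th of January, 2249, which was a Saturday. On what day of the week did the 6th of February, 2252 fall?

Friday

Day-of-year of January 13, 2249: 13.
Day-of-year of February 6, 2252: 37.
2249 has 365 days, so 365 − 13 = 352 days remain in 2249.
Full years: 2250: 365; 2251: 365. Sum = 730.
Total: 352 + 730 + 37 = 1119 days.
1119 mod 7 = 6, so 6 days after Saturday is Friday.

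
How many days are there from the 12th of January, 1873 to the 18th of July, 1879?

January 12, 1873 → January 12, 1874: 365 days.
January 12, 1874 → January 12, 1875: 365 days.
January 12, 1875 → January 12, 1876: 365 days.
January 12, 1876 → January 12, 1877: 366 days (1876 is a leap year).
January 12, 1877 → January 12, 1878: 365 days.
January 12, 1878 → January 12, 1879: 365 days.
January 1879: 31 − 12 = 19 days remain.
Then February 1879 (28), March (31), April (30), May (31), June (30): 28 + 31 + 30 + 31 + 30 = 150 days.
July 1–18, 1879: 18 days.
Residual: 187 days.
Total: 2378 days.

2378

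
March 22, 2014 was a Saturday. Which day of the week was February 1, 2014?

Saturday

Count forward from the earlier date (February 1, 2014) to the later (March 22, 2014):
February 2014: 28 − 1 = 27 days remain (2014 is not a leap year, so February has 28 days).
March 1–22, 2014: 22 days.
Total: 27 + 22 = 49 days.
49 is a multiple of 7, so February 1, 2014 falls on the same weekday: Saturday.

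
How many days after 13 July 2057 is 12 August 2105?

17561

Day-of-year of July 13, 2057: 194.
Day-of-year of August 12, 2105: 224.
2057 has 365 days, so 365 − 194 = 171 days remain in 2057.
Full years 2058–2104: 36 common + 11 leap = 36×365 + 11×366 = 17166 days.
Total: 171 + 17166 + 224 = 17561 days.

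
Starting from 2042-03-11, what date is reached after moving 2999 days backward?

2033-12-24

Count 2999 days before March 11, 2042:
From December 24, 2033 to December 24, 2041: 8 years, of which 2 contain a Feb 29 — 6×365 + 2×366 = 2922 days.
December 2041: 31 − 24 = 7 days remain.
Then January (31), February 2042 (28): 31 + 28 = 59 days.
March 1–11, 2042: 11 days.
Residual: 77 days.
Total: 2999 days.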